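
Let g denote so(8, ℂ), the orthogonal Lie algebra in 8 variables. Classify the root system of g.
D_4

This is so(8) with 8 even, which has dimension 8(8-1)/2 = 28 and rank 8/2 = 4. In the classification of classical Lie algebras, the orthogonal algebra so(2n) in an even number of variables has type D_n; here n = 4, so the Dynkin diagram is a chain of 2 nodes with a fork of two nodes at one end (D_4). Hence the type is D_4.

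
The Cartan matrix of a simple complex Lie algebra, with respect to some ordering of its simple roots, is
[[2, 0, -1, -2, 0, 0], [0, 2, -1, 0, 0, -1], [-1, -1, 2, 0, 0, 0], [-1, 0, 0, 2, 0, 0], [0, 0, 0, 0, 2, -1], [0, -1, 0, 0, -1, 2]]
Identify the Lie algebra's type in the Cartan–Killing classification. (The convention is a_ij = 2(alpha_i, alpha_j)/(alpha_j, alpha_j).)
The matrix has rank 6 with 2's on the diagonal. Reading the off-diagonal entries as Dynkin edges (a single edge where a_ij = a_ji = -1; a double or triple edge where a_ij * a_ji = 2 or 3), the diagram is a chain of 6 nodes with a double edge at one end; the terminal node there is the unique short simple root (B_6). One simple-root ordering that puts it in standard form is (alpha_5, alpha_6, alpha_2, alpha_3, alpha_1, alpha_4). So the algebra is type B_6, i.e. so(13).

type B_6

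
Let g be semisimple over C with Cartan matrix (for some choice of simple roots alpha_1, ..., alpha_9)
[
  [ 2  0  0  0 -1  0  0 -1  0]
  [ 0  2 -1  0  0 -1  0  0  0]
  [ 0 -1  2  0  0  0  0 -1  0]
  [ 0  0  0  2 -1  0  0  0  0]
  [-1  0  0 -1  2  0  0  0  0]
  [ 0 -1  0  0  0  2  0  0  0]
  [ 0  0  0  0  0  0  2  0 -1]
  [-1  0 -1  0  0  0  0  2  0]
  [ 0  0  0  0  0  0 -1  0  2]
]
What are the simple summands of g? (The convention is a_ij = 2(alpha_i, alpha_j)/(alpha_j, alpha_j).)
The diagram associated to this matrix has two connected components: the simple roots {alpha_7, alpha_9} form a chain of 2 nodes with single edges (A_2), and {alpha_1, alpha_2, alpha_3, alpha_4, alpha_5, alpha_6, alpha_8} form a chain of 7 nodes with single edges (A_7). A semisimple Lie algebra decomposes uniquely as the direct sum of simple ideals, one per connected component of its Dynkin diagram, so g ≅ A_2 ⊕ A_7 (dimension 8 + 63 = 71).

A_2 (sl(3)) ⊕ A_7 (sl(8))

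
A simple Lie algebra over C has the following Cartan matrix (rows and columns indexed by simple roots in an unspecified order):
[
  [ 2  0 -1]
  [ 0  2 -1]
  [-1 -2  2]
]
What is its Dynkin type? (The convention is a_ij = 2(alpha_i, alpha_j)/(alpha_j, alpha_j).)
The matrix has rank 3 with 2's on the diagonal. Reading the off-diagonal entries as Dynkin edges (a single edge where a_ij = a_ji = -1; a double or triple edge where a_ij * a_ji = 2 or 3), the diagram is a chain of 3 nodes with a double edge at one end; the terminal node there is the unique short simple root (B_3). One simple-root ordering that puts it in standard form is (alpha_1, alpha_3, alpha_2). So the algebra is type B_3, i.e. so(7).

B_3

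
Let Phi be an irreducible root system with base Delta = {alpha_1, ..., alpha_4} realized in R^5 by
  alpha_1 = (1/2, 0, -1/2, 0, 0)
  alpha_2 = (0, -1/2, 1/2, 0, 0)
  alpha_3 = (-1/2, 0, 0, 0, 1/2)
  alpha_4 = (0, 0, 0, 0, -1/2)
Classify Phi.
type B_4

Compute the Cartan integers a_ij = 2(alpha_i, alpha_j)/(alpha_j, alpha_j); the resulting 4x4 Cartan matrix is
[[2, -1, -1, 0], [-1, 2, 0, 0], [-1, 0, 2, -2], [0, 0, -1, 2]].
The roots have two lengths (squared-length ratio 2:1); the short ones are alpha_{4}. The associated Dynkin diagram is a chain of 4 nodes with a double edge at one end; the terminal node there is the unique short simple root (B_4), so the type is B_4 (the algebra so(9)).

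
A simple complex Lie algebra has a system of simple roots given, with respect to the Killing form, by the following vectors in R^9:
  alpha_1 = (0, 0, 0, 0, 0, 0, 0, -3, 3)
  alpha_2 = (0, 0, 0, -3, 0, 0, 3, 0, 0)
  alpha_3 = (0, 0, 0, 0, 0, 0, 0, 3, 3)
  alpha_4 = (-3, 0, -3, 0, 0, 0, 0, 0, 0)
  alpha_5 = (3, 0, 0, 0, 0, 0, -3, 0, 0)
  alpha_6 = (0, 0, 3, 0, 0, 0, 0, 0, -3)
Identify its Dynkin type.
type D_6

Compute the Cartan integers a_ij = 2(alpha_i, alpha_j)/(alpha_j, alpha_j); the resulting 6x6 Cartan matrix is
[[2, 0, 0, 0, 0, -1], [0, 2, 0, 0, -1, 0], [0, 0, 2, 0, 0, -1], [0, 0, 0, 2, -1, -1], [0, -1, 0, -1, 2, 0], [-1, 0, -1, -1, 0, 2]].
All simple roots have the same length, so the diagram is simply laced. The associated Dynkin diagram is a chain of 4 nodes with a fork of two nodes at one end (D_6), so the type is D_6 (the algebra so(12)).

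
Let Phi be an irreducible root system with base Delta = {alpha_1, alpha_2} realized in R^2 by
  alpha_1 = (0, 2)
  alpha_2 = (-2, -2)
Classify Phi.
Compute the Cartan integers a_ij = 2(alpha_i, alpha_j)/(alpha_j, alpha_j); the resulting 2x2 Cartan matrix is
[[2, -1], [-2, 2]].
The roots have two lengths (squared-length ratio 2:1); the short ones are alpha_{1}. The associated Dynkin diagram is a chain of 2 nodes with a double edge at one end; the terminal node there is the unique short simple root (B_2), so the type is B_2 (the algebra so(5)).

B_2 (so(5))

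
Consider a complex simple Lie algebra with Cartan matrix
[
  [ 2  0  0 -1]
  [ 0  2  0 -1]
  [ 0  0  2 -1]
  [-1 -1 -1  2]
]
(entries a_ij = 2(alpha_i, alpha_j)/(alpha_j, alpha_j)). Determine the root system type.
The matrix has rank 4 with 2's on the diagonal. Reading the off-diagonal entries as Dynkin edges (a single edge where a_ij = a_ji = -1; a double or triple edge where a_ij * a_ji = 2 or 3), the diagram is a chain of 2 nodes with a fork of two nodes at one end (D_4). One simple-root ordering that puts it in standard form is (alpha_1, alpha_4, alpha_2, alpha_3). So the algebra is type D_4, i.e. so(8).

type D_4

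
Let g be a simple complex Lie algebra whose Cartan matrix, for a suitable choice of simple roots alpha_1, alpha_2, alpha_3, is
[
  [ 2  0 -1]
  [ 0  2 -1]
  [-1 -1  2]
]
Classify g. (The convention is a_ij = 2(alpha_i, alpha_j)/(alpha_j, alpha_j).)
The matrix has rank 3 with 2's on the diagonal. Reading the off-diagonal entries as Dynkin edges (a single edge where a_ij = a_ji = -1; a double or triple edge where a_ij * a_ji = 2 or 3), the diagram is a chain of 3 nodes with single edges (A_3). One simple-root ordering that puts it in standard form is (alpha_2, alpha_3, alpha_1). So the algebra is type A_3, i.e. sl(4).

A_3 (sl(4))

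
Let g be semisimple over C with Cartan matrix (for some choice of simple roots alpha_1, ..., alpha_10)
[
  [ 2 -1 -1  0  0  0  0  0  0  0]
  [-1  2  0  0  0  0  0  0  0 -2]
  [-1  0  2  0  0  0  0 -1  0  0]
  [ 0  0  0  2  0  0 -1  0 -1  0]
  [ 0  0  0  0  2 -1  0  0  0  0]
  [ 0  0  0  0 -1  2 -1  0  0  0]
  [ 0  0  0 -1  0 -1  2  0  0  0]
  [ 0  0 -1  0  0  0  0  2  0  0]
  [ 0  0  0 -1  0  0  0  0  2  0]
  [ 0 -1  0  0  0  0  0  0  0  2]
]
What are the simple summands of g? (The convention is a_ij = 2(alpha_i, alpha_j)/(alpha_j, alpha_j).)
A_5 ⊕ B_5

The diagram associated to this matrix has two connected components: the simple roots {alpha_4, alpha_5, alpha_6, alpha_7, alpha_9} form a chain of 5 nodes with single edges (A_5), and {alpha_1, alpha_2, alpha_3, alpha_8, alpha_10} form a chain of 5 nodes with a double edge at one end; the terminal node there is the unique short simple root (B_5). A semisimple Lie algebra decomposes uniquely as the direct sum of simple ideals, one per connected component of its Dynkin diagram, so g ≅ A_5 ⊕ B_5 (dimension 35 + 55 = 90).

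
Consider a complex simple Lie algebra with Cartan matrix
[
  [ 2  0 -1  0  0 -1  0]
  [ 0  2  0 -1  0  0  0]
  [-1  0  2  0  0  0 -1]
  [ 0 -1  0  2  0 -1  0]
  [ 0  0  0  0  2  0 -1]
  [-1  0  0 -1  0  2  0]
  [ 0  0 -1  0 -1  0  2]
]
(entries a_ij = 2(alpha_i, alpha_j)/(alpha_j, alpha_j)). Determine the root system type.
A7

The matrix has rank 7 with 2's on the diagonal. Reading the off-diagonal entries as Dynkin edges (a single edge where a_ij = a_ji = -1; a double or triple edge where a_ij * a_ji = 2 or 3), the diagram is a chain of 7 nodes with single edges (A_7). One simple-root ordering that puts it in standard form is (alpha_5, alpha_7, alpha_3, alpha_1, alpha_6, alpha_4, alpha_2). So the algebra is type A_7, i.e. sl(8).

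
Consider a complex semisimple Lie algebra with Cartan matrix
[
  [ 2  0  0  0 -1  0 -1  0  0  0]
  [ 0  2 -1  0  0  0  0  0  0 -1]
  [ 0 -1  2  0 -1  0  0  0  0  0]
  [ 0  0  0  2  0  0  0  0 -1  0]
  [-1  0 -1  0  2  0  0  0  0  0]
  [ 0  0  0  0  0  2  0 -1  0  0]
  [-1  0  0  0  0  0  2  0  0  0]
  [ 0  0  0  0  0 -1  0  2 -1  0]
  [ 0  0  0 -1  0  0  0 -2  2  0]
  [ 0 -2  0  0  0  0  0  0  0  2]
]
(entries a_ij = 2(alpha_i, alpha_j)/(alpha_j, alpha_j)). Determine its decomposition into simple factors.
type C_6 ⊕ type F_4

The diagram associated to this matrix has two connected components: the simple roots {alpha_1, alpha_2, alpha_3, alpha_5, alpha_7, alpha_10} form a chain of 6 nodes with a double edge at one end; the terminal node there is the unique long simple root (C_6), and {alpha_4, alpha_6, alpha_8, alpha_9} form a chain of 4 nodes with a double edge between the middle two (F_4). A semisimple Lie algebra decomposes uniquely as the direct sum of simple ideals, one per connected component of its Dynkin diagram, so g ≅ C_6 ⊕ F_4 (dimension 78 + 52 = 130).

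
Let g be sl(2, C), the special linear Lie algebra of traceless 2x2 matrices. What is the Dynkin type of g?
This is sl(2), which has dimension 2^2 - 1 = 3 and rank 2 - 1 = 1 (a Cartan subalgebra is the diagonal traceless matrices). In the classification of classical Lie algebras, the special linear algebra sl(n+1) has type A_n; here n = 1, so the Dynkin diagram is a chain of 1 nodes with single edges (A_1). Hence the type is A_1.

A_1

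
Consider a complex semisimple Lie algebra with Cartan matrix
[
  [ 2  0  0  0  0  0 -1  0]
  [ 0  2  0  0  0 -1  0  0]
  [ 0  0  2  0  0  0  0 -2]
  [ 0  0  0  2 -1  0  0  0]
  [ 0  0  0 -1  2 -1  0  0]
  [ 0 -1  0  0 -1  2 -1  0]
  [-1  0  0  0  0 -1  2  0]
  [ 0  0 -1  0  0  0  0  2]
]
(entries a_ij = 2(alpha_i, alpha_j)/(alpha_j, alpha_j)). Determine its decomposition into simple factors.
The diagram associated to this matrix has two connected components: the simple roots {alpha_3, alpha_8} form a chain of 2 nodes with a double edge at one end; the terminal node there is the unique short simple root (B_2), and {alpha_1, alpha_2, alpha_4, alpha_5, alpha_6, alpha_7} form a chain of 5 nodes with one extra node attached to the third node from one end (E_6). A semisimple Lie algebra decomposes uniquely as the direct sum of simple ideals, one per connected component of its Dynkin diagram, so g ≅ B_2 ⊕ E_6 (dimension 10 + 78 = 88).

type B_2 ⊕ type E_6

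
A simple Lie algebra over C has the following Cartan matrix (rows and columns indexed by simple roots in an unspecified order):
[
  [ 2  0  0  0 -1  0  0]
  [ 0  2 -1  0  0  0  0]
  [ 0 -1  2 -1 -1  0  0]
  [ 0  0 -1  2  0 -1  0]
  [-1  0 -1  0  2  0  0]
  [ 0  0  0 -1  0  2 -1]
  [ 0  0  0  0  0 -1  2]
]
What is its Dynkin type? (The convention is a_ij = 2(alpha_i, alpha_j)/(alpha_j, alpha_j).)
The matrix has rank 7 with 2's on the diagonal. Reading the off-diagonal entries as Dynkin edges (a single edge where a_ij = a_ji = -1; a double or triple edge where a_ij * a_ji = 2 or 3), the diagram is a chain of 6 nodes with one extra node attached to the third node from one end (E_7). One simple-root ordering that puts it in standard form is (alpha_1, alpha_2, alpha_5, alpha_3, alpha_4, alpha_6, alpha_7). So the algebra is type E_7.

E_7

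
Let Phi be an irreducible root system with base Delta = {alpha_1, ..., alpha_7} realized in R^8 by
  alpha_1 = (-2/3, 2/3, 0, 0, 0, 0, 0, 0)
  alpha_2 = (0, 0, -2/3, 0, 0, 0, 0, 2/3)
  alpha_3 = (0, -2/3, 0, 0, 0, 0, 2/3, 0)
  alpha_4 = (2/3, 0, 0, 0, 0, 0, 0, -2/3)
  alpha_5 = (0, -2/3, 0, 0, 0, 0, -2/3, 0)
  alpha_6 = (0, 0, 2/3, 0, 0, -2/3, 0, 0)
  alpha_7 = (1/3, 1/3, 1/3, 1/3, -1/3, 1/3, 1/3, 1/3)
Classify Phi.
Compute the Cartan integers a_ij = 2(alpha_i, alpha_j)/(alpha_j, alpha_j); the resulting 7x7 Cartan matrix is
[[2, 0, -1, -1, -1, 0, 0], [0, 2, 0, -1, 0, -1, 0], [-1, 0, 2, 0, 0, 0, 0], [-1, -1, 0, 2, 0, 0, 0], [-1, 0, 0, 0, 2, 0, -1], [0, -1, 0, 0, 0, 2, 0], [0, 0, 0, 0, -1, 0, 2]].
All simple roots have the same length, so the diagram is simply laced. The associated Dynkin diagram is a chain of 6 nodes with one extra node attached to the third node from one end (E_7), so the type is E_7.

type E_7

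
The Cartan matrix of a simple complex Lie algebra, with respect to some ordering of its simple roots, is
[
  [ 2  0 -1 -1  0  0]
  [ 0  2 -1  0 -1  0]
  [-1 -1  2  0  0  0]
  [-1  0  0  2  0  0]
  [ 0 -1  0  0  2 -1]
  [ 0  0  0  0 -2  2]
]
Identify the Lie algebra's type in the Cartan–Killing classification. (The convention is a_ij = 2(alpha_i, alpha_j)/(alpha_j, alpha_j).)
The matrix has rank 6 with 2's on the diagonal. Reading the off-diagonal entries as Dynkin edges (a single edge where a_ij = a_ji = -1; a double or triple edge where a_ij * a_ji = 2 or 3), the diagram is a chain of 6 nodes with a double edge at one end; the terminal node there is the unique long simple root (C_6). One simple-root ordering that puts it in standard form is (alpha_4, alpha_1, alpha_3, alpha_2, alpha_5, alpha_6). So the algebra is type C_6, i.e. sp(12).

C_6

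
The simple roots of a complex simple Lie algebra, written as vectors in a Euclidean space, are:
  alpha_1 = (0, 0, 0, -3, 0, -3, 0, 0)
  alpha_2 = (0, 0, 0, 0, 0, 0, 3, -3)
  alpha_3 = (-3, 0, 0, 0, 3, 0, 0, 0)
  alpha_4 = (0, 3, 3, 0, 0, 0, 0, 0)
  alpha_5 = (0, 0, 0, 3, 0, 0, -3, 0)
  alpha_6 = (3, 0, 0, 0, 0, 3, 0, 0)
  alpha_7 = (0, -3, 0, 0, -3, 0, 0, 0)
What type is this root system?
Compute the Cartan integers a_ij = 2(alpha_i, alpha_j)/(alpha_j, alpha_j); the resulting 7x7 Cartan matrix is
[[2, 0, 0, 0, -1, -1, 0], [0, 2, 0, 0, -1, 0, 0], [0, 0, 2, 0, 0, -1, -1], [0, 0, 0, 2, 0, 0, -1], [-1, -1, 0, 0, 2, 0, 0], [-1, 0, -1, 0, 0, 2, 0], [0, 0, -1, -1, 0, 0, 2]].
All simple roots have the same length, so the diagram is simply laced. The associated Dynkin diagram is a chain of 7 nodes with single edges (A_7), so the type is A_7 (the algebra sl(8)).

A7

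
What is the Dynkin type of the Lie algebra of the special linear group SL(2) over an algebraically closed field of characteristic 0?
type A_1

This is sl(2), which has dimension 2^2 - 1 = 3 and rank 2 - 1 = 1 (a Cartan subalgebra is the diagonal traceless matrices). In the classification of classical Lie algebras, the special linear algebra sl(n+1) has type A_n; here n = 1, so the Dynkin diagram is a chain of 1 nodes with single edges (A_1). Hence the type is A_1.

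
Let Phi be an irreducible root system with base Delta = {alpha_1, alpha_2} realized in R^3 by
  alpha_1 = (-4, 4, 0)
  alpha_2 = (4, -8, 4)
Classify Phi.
G_2

Compute the Cartan integers a_ij = 2(alpha_i, alpha_j)/(alpha_j, alpha_j); the resulting 2x2 Cartan matrix is
[[2, -1], [-3, 2]].
The roots have two lengths (squared-length ratio 3:1); the short ones are alpha_{1}. The associated Dynkin diagram is two nodes joined by a triple edge (G_2), so the type is G_2.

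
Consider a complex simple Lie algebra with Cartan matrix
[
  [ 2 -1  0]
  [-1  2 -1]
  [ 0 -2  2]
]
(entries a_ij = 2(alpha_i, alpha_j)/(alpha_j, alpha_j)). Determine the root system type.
The matrix has rank 3 with 2's on the diagonal. Reading the off-diagonal entries as Dynkin edges (a single edge where a_ij = a_ji = -1; a double or triple edge where a_ij * a_ji = 2 or 3), the diagram is a chain of 3 nodes with a double edge at one end; the terminal node there is the unique long simple root (C_3). One simple-root ordering that puts it in standard form is (alpha_1, alpha_2, alpha_3). So the algebra is type C_3, i.e. sp(6).

C_3 (sp(6))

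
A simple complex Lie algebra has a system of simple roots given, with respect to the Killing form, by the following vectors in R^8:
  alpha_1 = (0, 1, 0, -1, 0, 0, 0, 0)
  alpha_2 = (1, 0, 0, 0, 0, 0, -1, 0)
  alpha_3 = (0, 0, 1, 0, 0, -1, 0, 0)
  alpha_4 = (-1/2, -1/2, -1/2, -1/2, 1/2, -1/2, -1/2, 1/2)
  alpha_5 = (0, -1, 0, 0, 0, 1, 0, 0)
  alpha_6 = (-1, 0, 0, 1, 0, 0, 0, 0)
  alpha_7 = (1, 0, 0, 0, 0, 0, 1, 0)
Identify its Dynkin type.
Compute the Cartan integers a_ij = 2(alpha_i, alpha_j)/(alpha_j, alpha_j); the resulting 7x7 Cartan matrix is
[[2, 0, 0, 0, -1, -1, 0], [0, 2, 0, 0, 0, -1, 0], [0, 0, 2, 0, -1, 0, 0], [0, 0, 0, 2, 0, 0, -1], [-1, 0, -1, 0, 2, 0, 0], [-1, -1, 0, 0, 0, 2, -1], [0, 0, 0, -1, 0, -1, 2]].
All simple roots have the same length, so the diagram is simply laced. The associated Dynkin diagram is a chain of 6 nodes with one extra node attached to the third node from one end (E_7), so the type is E_7.

E7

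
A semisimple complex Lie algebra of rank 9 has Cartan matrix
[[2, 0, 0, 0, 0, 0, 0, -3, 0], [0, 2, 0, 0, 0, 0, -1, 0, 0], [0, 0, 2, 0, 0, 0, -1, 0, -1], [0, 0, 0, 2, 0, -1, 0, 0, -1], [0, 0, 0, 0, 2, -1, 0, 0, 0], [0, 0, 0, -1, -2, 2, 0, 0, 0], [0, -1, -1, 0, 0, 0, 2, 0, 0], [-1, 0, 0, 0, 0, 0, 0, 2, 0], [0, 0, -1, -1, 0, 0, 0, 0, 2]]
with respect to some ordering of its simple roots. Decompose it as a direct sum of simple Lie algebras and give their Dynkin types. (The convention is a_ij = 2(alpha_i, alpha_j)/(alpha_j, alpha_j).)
The diagram associated to this matrix has two connected components: the simple roots {alpha_2, alpha_3, alpha_4, alpha_5, alpha_6, alpha_7, alpha_9} form a chain of 7 nodes with a double edge at one end; the terminal node there is the unique short simple root (B_7), and {alpha_1, alpha_8} form two nodes joined by a triple edge (G_2). A semisimple Lie algebra decomposes uniquely as the direct sum of simple ideals, one per connected component of its Dynkin diagram, so g ≅ B_7 ⊕ G_2 (dimension 105 + 14 = 119).

B_7 (so(15)) + G_2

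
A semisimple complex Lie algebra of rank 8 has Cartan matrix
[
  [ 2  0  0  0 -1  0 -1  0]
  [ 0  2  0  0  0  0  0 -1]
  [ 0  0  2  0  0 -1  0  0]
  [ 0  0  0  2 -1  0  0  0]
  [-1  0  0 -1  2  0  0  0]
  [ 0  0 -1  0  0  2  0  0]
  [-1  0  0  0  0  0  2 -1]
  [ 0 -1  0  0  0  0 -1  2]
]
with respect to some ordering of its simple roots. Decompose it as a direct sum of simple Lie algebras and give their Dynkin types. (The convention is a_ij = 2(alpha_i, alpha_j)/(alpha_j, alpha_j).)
type A_2 + type A_6

The diagram associated to this matrix has two connected components: the simple roots {alpha_3, alpha_6} form a chain of 2 nodes with single edges (A_2), and {alpha_1, alpha_2, alpha_4, alpha_5, alpha_7, alpha_8} form a chain of 6 nodes with single edges (A_6). A semisimple Lie algebra decomposes uniquely as the direct sum of simple ideals, one per connected component of its Dynkin diagram, so g ≅ A_2 ⊕ A_6 (dimension 8 + 48 = 56).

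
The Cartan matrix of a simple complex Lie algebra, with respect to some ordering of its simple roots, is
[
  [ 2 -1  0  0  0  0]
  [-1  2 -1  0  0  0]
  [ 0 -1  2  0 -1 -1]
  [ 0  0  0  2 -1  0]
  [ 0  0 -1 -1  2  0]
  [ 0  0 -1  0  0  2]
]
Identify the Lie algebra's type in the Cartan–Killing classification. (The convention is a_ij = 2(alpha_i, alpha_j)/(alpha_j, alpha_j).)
type E_6

The matrix has rank 6 with 2's on the diagonal. Reading the off-diagonal entries as Dynkin edges (a single edge where a_ij = a_ji = -1; a double or triple edge where a_ij * a_ji = 2 or 3), the diagram is a chain of 5 nodes with one extra node attached to the third node from one end (E_6). One simple-root ordering that puts it in standard form is (alpha_4, alpha_6, alpha_5, alpha_3, alpha_2, alpha_1). So the algebra is type E_6.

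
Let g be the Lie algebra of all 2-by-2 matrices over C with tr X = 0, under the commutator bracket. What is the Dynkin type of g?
This is sl(2), which has dimension 2^2 - 1 = 3 and rank 2 - 1 = 1 (a Cartan subalgebra is the diagonal traceless matrices). In the classification of classical Lie algebras, the special linear algebra sl(n+1) has type A_n; here n = 1, so the Dynkin diagram is a chain of 1 nodes with single edges (A_1). Hence the type is A_1.

A_1 (sl(2))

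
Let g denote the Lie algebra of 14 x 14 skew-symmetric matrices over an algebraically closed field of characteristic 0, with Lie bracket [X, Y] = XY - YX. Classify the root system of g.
This is so(14) with 14 even, which has dimension 14(14-1)/2 = 91 and rank 14/2 = 7. In the classification of classical Lie algebras, the orthogonal algebra so(2n) in an even number of variables has type D_n; here n = 7, so the Dynkin diagram is a chain of 5 nodes with a fork of two nodes at one end (D_7). Hence the type is D_7.

type D_7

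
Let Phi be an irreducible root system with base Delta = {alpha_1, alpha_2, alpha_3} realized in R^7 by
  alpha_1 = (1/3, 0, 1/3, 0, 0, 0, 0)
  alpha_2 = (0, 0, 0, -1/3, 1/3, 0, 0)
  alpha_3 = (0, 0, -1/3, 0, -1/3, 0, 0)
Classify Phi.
A_3 (sl(4))

Compute the Cartan integers a_ij = 2(alpha_i, alpha_j)/(alpha_j, alpha_j); the resulting 3x3 Cartan matrix is
[[2, 0, -1], [0, 2, -1], [-1, -1, 2]].
All simple roots have the same length, so the diagram is simply laced. The associated Dynkin diagram is a chain of 3 nodes with single edges (A_3), so the type is A_3 (the algebra sl(4)).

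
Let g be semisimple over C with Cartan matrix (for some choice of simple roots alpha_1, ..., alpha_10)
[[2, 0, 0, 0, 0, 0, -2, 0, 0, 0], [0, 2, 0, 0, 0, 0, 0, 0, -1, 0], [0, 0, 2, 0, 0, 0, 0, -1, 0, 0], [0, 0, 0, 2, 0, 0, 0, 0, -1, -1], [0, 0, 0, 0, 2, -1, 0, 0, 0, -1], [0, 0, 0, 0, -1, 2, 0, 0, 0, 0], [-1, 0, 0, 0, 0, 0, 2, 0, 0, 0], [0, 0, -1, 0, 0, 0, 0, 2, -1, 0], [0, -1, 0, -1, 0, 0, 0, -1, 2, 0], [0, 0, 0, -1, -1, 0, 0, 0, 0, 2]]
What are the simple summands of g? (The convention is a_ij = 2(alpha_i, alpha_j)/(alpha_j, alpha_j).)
type B_2 + type E_8

The diagram associated to this matrix has two connected components: the simple roots {alpha_1, alpha_7} form a chain of 2 nodes with a double edge at one end; the terminal node there is the unique short simple root (B_2), and {alpha_2, alpha_3, alpha_4, alpha_5, alpha_6, alpha_8, alpha_9, alpha_10} form a chain of 7 nodes with one extra node attached to the third node from one end (E_8). A semisimple Lie algebra decomposes uniquely as the direct sum of simple ideals, one per connected component of its Dynkin diagram, so g ≅ B_2 ⊕ E_8 (dimension 10 + 248 = 258).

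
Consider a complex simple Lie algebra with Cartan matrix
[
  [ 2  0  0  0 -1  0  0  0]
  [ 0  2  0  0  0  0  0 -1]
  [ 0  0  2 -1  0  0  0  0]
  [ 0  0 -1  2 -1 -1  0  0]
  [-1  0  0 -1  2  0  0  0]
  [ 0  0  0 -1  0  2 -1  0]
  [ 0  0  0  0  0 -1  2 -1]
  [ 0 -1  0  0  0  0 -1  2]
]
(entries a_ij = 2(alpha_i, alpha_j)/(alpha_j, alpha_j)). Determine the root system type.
The matrix has rank 8 with 2's on the diagonal. Reading the off-diagonal entries as Dynkin edges (a single edge where a_ij = a_ji = -1; a double or triple edge where a_ij * a_ji = 2 or 3), the diagram is a chain of 7 nodes with one extra node attached to the third node from one end (E_8). One simple-root ordering that puts it in standard form is (alpha_1, alpha_3, alpha_5, alpha_4, alpha_6, alpha_7, alpha_8, alpha_2). So the algebra is type E_8.

type E_8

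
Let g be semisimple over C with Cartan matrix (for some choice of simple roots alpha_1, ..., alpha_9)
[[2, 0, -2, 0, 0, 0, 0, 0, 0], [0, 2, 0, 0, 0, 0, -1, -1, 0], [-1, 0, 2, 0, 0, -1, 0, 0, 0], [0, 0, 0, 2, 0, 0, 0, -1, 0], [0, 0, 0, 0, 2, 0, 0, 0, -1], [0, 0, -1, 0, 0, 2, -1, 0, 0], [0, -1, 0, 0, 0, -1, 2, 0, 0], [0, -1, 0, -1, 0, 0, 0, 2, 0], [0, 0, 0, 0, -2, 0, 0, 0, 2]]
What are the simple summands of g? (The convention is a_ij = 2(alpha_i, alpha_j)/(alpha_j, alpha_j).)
B_2 + C_7

The diagram associated to this matrix has two connected components: the simple roots {alpha_5, alpha_9} form a chain of 2 nodes with a double edge at one end; the terminal node there is the unique short simple root (B_2), and {alpha_1, alpha_2, alpha_3, alpha_4, alpha_6, alpha_7, alpha_8} form a chain of 7 nodes with a double edge at one end; the terminal node there is the unique long simple root (C_7). A semisimple Lie algebra decomposes uniquely as the direct sum of simple ideals, one per connected component of its Dynkin diagram, so g ≅ B_2 ⊕ C_7 (dimension 10 + 105 = 115).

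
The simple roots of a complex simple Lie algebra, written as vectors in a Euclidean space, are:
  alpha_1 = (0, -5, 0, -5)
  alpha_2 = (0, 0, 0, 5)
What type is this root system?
B_2

Compute the Cartan integers a_ij = 2(alpha_i, alpha_j)/(alpha_j, alpha_j); the resulting 2x2 Cartan matrix is
[[2, -2], [-1, 2]].
The roots have two lengths (squared-length ratio 2:1); the short ones are alpha_{2}. The associated Dynkin diagram is a chain of 2 nodes with a double edge at one end; the terminal node there is the unique short simple root (B_2), so the type is B_2 (the algebra so(5)).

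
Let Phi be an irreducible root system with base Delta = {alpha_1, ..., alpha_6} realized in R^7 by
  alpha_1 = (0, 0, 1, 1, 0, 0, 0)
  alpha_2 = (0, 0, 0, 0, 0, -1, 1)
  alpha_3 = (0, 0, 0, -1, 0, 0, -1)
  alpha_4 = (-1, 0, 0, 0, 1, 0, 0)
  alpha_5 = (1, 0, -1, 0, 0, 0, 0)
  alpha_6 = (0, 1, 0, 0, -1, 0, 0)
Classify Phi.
A_6 (sl(7))

Compute the Cartan integers a_ij = 2(alpha_i, alpha_j)/(alpha_j, alpha_j); the resulting 6x6 Cartan matrix is
[[2, 0, -1, 0, -1, 0], [0, 2, -1, 0, 0, 0], [-1, -1, 2, 0, 0, 0], [0, 0, 0, 2, -1, -1], [-1, 0, 0, -1, 2, 0], [0, 0, 0, -1, 0, 2]].
All simple roots have the same length, so the diagram is simply laced. The associated Dynkin diagram is a chain of 6 nodes with single edges (A_6), so the type is A_6 (the algebra sl(7)).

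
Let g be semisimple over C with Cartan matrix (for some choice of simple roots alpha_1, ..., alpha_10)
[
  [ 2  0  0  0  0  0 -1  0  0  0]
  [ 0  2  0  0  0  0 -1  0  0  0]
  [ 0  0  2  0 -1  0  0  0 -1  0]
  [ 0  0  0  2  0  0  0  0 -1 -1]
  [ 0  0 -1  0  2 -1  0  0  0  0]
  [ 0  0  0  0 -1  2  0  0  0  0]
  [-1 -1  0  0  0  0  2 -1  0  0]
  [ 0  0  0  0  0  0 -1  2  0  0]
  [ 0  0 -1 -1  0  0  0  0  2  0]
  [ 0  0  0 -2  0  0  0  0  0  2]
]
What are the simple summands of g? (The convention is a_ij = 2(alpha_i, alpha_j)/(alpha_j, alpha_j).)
C_6 + D_4

The diagram associated to this matrix has two connected components: the simple roots {alpha_3, alpha_4, alpha_5, alpha_6, alpha_9, alpha_10} form a chain of 6 nodes with a double edge at one end; the terminal node there is the unique long simple root (C_6), and {alpha_1, alpha_2, alpha_7, alpha_8} form a chain of 2 nodes with a fork of two nodes at one end (D_4). A semisimple Lie algebra decomposes uniquely as the direct sum of simple ideals, one per connected component of its Dynkin diagram, so g ≅ C_6 ⊕ D_4 (dimension 78 + 28 = 106).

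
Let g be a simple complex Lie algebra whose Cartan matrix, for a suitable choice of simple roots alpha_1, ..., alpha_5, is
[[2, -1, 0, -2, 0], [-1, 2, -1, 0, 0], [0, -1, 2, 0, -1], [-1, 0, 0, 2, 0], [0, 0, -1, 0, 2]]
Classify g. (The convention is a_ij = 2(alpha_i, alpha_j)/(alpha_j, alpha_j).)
B_5 (so(11))

The matrix has rank 5 with 2's on the diagonal. Reading the off-diagonal entries as Dynkin edges (a single edge where a_ij = a_ji = -1; a double or triple edge where a_ij * a_ji = 2 or 3), the diagram is a chain of 5 nodes with a double edge at one end; the terminal node there is the unique short simple root (B_5). One simple-root ordering that puts it in standard form is (alpha_5, alpha_3, alpha_2, alpha_1, alpha_4). So the algebra is type B_5, i.e. so(11).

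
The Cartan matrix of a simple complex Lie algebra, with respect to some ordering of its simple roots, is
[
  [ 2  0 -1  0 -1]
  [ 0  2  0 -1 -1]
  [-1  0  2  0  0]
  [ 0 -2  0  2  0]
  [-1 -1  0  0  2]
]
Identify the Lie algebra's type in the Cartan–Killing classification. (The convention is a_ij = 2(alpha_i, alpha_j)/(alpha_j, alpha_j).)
C5

The matrix has rank 5 with 2's on the diagonal. Reading the off-diagonal entries as Dynkin edges (a single edge where a_ij = a_ji = -1; a double or triple edge where a_ij * a_ji = 2 or 3), the diagram is a chain of 5 nodes with a double edge at one end; the terminal node there is the unique long simple root (C_5). One simple-root ordering that puts it in standard form is (alpha_3, alpha_1, alpha_5, alpha_2, alpha_4). So the algebra is type C_5, i.e. sp(10).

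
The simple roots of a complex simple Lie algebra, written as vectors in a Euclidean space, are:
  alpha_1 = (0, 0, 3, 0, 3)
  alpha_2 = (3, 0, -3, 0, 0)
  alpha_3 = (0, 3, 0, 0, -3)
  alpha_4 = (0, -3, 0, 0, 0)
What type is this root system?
type B_4

Compute the Cartan integers a_ij = 2(alpha_i, alpha_j)/(alpha_j, alpha_j); the resulting 4x4 Cartan matrix is
[[2, -1, -1, 0], [-1, 2, 0, 0], [-1, 0, 2, -2], [0, 0, -1, 2]].
The roots have two lengths (squared-length ratio 2:1); the short ones are alpha_{4}. The associated Dynkin diagram is a chain of 4 nodes with a double edge at one end; the terminal node there is the unique short simple root (B_4), so the type is B_4 (the algebra so(9)).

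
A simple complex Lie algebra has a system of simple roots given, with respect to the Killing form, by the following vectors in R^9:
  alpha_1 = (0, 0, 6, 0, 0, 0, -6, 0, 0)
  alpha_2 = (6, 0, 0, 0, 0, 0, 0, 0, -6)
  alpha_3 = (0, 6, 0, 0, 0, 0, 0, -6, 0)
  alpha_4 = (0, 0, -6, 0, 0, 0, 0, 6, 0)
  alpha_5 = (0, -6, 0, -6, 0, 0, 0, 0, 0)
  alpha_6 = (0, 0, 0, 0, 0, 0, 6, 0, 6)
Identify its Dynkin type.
A_6

Compute the Cartan integers a_ij = 2(alpha_i, alpha_j)/(alpha_j, alpha_j); the resulting 6x6 Cartan matrix is
[[2, 0, 0, -1, 0, -1], [0, 2, 0, 0, 0, -1], [0, 0, 2, -1, -1, 0], [-1, 0, -1, 2, 0, 0], [0, 0, -1, 0, 2, 0], [-1, -1, 0, 0, 0, 2]].
All simple roots have the same length, so the diagram is simply laced. The associated Dynkin diagram is a chain of 6 nodes with single edges (A_6), so the type is A_6 (the algebra sl(7)).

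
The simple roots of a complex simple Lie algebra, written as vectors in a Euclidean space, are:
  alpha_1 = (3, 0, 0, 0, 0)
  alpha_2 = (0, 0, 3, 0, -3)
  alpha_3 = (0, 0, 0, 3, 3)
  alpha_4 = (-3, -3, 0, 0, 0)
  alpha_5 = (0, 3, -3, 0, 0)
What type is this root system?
B_5

Compute the Cartan integers a_ij = 2(alpha_i, alpha_j)/(alpha_j, alpha_j); the resulting 5x5 Cartan matrix is
[[2, 0, 0, -1, 0], [0, 2, -1, 0, -1], [0, -1, 2, 0, 0], [-2, 0, 0, 2, -1], [0, -1, 0, -1, 2]].
The roots have two lengths (squared-length ratio 2:1); the short ones are alpha_{1}. The associated Dynkin diagram is a chain of 5 nodes with a double edge at one end; the terminal node there is the unique short simple root (B_5), so the type is B_5 (the algebra so(11)).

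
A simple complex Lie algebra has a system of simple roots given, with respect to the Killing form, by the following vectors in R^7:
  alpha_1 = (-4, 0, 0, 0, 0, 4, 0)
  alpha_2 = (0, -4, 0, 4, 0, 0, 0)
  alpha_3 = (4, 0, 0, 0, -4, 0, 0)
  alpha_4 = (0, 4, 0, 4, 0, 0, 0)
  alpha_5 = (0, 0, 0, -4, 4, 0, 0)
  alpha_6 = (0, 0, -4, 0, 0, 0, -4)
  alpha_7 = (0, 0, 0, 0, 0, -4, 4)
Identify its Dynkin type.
type D_7

Compute the Cartan integers a_ij = 2(alpha_i, alpha_j)/(alpha_j, alpha_j); the resulting 7x7 Cartan matrix is
[[2, 0, -1, 0, 0, 0, -1], [0, 2, 0, 0, -1, 0, 0], [-1, 0, 2, 0, -1, 0, 0], [0, 0, 0, 2, -1, 0, 0], [0, -1, -1, -1, 2, 0, 0], [0, 0, 0, 0, 0, 2, -1], [-1, 0, 0, 0, 0, -1, 2]].
All simple roots have the same length, so the diagram is simply laced. The associated Dynkin diagram is a chain of 5 nodes with a fork of two nodes at one end (D_7), so the type is D_7 (the algebra so(14)).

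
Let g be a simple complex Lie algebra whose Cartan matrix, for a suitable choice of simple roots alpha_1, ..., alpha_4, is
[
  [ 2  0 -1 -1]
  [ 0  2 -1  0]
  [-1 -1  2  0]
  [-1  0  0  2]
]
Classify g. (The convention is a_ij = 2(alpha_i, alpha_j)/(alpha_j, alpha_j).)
A4

The matrix has rank 4 with 2's on the diagonal. Reading the off-diagonal entries as Dynkin edges (a single edge where a_ij = a_ji = -1; a double or triple edge where a_ij * a_ji = 2 or 3), the diagram is a chain of 4 nodes with single edges (A_4). One simple-root ordering that puts it in standard form is (alpha_2, alpha_3, alpha_1, alpha_4). So the algebra is type A_4, i.e. sl(5).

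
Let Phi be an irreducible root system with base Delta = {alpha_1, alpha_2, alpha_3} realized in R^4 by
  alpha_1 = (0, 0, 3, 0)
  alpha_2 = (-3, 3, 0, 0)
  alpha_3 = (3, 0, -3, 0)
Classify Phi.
Compute the Cartan integers a_ij = 2(alpha_i, alpha_j)/(alpha_j, alpha_j); the resulting 3x3 Cartan matrix is
[[2, 0, -1], [0, 2, -1], [-2, -1, 2]].
The roots have two lengths (squared-length ratio 2:1); the short ones are alpha_{1}. The associated Dynkin diagram is a chain of 3 nodes with a double edge at one end; the terminal node there is the unique short simple root (B_3), so the type is B_3 (the algebra so(7)).

B_3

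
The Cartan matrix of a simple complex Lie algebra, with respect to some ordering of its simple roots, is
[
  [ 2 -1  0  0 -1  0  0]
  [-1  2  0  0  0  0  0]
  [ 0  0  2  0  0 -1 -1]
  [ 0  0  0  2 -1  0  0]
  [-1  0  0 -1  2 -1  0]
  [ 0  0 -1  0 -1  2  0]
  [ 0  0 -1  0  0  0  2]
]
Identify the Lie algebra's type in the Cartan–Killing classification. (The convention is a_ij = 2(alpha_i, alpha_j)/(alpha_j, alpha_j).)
The matrix has rank 7 with 2's on the diagonal. Reading the off-diagonal entries as Dynkin edges (a single edge where a_ij = a_ji = -1; a double or triple edge where a_ij * a_ji = 2 or 3), the diagram is a chain of 6 nodes with one extra node attached to the third node from one end (E_7). One simple-root ordering that puts it in standard form is (alpha_2, alpha_4, alpha_1, alpha_5, alpha_6, alpha_3, alpha_7). So the algebra is type E_7.

E_7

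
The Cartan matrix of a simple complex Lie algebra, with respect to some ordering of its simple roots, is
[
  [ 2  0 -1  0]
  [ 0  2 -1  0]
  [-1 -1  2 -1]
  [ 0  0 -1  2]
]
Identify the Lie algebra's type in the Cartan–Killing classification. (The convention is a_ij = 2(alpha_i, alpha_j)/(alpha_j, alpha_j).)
The matrix has rank 4 with 2's on the diagonal. Reading the off-diagonal entries as Dynkin edges (a single edge where a_ij = a_ji = -1; a double or triple edge where a_ij * a_ji = 2 or 3), the diagram is a chain of 2 nodes with a fork of two nodes at one end (D_4). One simple-root ordering that puts it in standard form is (alpha_1, alpha_3, alpha_2, alpha_4). So the algebra is type D_4, i.e. so(8).

type D_4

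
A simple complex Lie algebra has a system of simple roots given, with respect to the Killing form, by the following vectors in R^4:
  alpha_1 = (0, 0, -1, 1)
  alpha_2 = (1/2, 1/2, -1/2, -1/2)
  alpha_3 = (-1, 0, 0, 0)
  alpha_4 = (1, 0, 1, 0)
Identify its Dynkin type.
Compute the Cartan integers a_ij = 2(alpha_i, alpha_j)/(alpha_j, alpha_j); the resulting 4x4 Cartan matrix is
[[2, 0, 0, -1], [0, 2, -1, 0], [0, -1, 2, -1], [-1, 0, -2, 2]].
The roots have two lengths (squared-length ratio 2:1); the short ones are alpha_{2,3}. The associated Dynkin diagram is a chain of 4 nodes with a double edge between the middle two (F_4), so the type is F_4.

F_4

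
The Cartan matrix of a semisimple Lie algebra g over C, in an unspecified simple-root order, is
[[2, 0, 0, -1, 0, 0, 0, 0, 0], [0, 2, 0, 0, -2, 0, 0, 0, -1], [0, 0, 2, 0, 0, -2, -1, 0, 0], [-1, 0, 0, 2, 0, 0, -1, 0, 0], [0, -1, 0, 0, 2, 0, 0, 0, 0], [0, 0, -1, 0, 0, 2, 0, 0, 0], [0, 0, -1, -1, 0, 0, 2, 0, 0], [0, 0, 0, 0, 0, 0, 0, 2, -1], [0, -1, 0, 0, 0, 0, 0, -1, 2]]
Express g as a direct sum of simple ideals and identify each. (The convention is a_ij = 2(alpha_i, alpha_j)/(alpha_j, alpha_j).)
type B_4 + type B_5

The diagram associated to this matrix has two connected components: the simple roots {alpha_2, alpha_5, alpha_8, alpha_9} form a chain of 4 nodes with a double edge at one end; the terminal node there is the unique short simple root (B_4), and {alpha_1, alpha_3, alpha_4, alpha_6, alpha_7} form a chain of 5 nodes with a double edge at one end; the terminal node there is the unique short simple root (B_5). A semisimple Lie algebra decomposes uniquely as the direct sum of simple ideals, one per connected component of its Dynkin diagram, so g ≅ B_4 ⊕ B_5 (dimension 36 + 55 = 91).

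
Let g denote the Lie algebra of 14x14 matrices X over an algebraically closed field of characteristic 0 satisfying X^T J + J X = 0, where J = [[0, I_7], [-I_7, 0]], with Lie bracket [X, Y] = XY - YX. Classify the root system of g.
This is sp(14), which has dimension 14(14+1)/2 = 105 and rank 14/2 = 7. In the classification of classical Lie algebras, the symplectic algebra sp(2n) has type C_n; here n = 7, so the Dynkin diagram is a chain of 7 nodes with a double edge at one end; the terminal node there is the unique long simple root (C_7). Hence the type is C_7.

type C_7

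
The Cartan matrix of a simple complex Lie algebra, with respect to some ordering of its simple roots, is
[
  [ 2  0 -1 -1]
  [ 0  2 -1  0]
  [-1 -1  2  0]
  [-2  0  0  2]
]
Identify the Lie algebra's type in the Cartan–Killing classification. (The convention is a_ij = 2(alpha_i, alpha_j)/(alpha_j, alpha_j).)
type C_4

The matrix has rank 4 with 2's on the diagonal. Reading the off-diagonal entries as Dynkin edges (a single edge where a_ij = a_ji = -1; a double or triple edge where a_ij * a_ji = 2 or 3), the diagram is a chain of 4 nodes with a double edge at one end; the terminal node there is the unique long simple root (C_4). One simple-root ordering that puts it in standard form is (alpha_2, alpha_3, alpha_1, alpha_4). So the algebra is type C_4, i.e. sp(8).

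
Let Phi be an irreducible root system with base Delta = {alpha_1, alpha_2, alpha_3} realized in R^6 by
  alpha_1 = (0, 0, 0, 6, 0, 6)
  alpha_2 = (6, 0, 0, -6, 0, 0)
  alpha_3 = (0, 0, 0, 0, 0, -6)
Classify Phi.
Compute the Cartan integers a_ij = 2(alpha_i, alpha_j)/(alpha_j, alpha_j); the resulting 3x3 Cartan matrix is
[[2, -1, -2], [-1, 2, 0], [-1, 0, 2]].
The roots have two lengths (squared-length ratio 2:1); the short ones are alpha_{3}. The associated Dynkin diagram is a chain of 3 nodes with a double edge at one end; the terminal node there is the unique short simple root (B_3), so the type is B_3 (the algebra so(7)).

type B_3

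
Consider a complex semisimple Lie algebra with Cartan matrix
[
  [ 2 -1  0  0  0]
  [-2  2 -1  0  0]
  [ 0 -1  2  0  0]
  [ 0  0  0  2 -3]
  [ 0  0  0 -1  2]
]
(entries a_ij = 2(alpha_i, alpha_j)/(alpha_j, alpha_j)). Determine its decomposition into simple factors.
type B_3 + type G_2

The diagram associated to this matrix has two connected components: the simple roots {alpha_1, alpha_2, alpha_3} form a chain of 3 nodes with a double edge at one end; the terminal node there is the unique short simple root (B_3), and {alpha_4, alpha_5} form two nodes joined by a triple edge (G_2). A semisimple Lie algebra decomposes uniquely as the direct sum of simple ideals, one per connected component of its Dynkin diagram, so g ≅ B_3 ⊕ G_2 (dimension 21 + 14 = 35).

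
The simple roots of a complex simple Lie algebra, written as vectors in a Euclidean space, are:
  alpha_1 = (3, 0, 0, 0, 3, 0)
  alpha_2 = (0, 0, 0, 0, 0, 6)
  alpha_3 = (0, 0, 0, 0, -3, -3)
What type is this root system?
Compute the Cartan integers a_ij = 2(alpha_i, alpha_j)/(alpha_j, alpha_j); the resulting 3x3 Cartan matrix is
[[2, 0, -1], [0, 2, -2], [-1, -1, 2]].
The roots have two lengths (squared-length ratio 2:1); the short ones are alpha_{1,3}. The associated Dynkin diagram is a chain of 3 nodes with a double edge at one end; the terminal node there is the unique long simple root (C_3), so the type is C_3 (the algebra sp(6)).

C_3 (sp(6))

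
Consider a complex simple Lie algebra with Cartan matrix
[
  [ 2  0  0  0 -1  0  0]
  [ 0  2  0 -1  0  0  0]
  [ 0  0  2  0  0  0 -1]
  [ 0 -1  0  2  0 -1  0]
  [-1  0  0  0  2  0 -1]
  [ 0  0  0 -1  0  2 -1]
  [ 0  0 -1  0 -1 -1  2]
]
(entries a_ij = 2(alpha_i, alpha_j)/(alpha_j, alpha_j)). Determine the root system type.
The matrix has rank 7 with 2's on the diagonal. Reading the off-diagonal entries as Dynkin edges (a single edge where a_ij = a_ji = -1; a double or triple edge where a_ij * a_ji = 2 or 3), the diagram is a chain of 6 nodes with one extra node attached to the third node from one end (E_7). One simple-root ordering that puts it in standard form is (alpha_1, alpha_3, alpha_5, alpha_7, alpha_6, alpha_4, alpha_2). So the algebra is type E_7.

E_7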